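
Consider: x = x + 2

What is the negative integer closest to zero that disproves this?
Testing negative integers from -1 downward:
x = -1: RHS = (-1) + 2 = 1; -1 = 1 — FAILS  ← closest negative counterexample to 0

Answer: x = -1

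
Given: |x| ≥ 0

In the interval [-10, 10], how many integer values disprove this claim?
An absolute value is never negative, so the left side is ≥ 0 for every x, while the right side is 0. Tightest case in [-10, 10] is x = 0:
x = 0: LHS = |0| = 0; 0 ≥ 0 — holds
Hence LHS − RHS is never negative, i.e. LHS ≥ RHS throughout, so the relation holds for every integer in [-10, 10].

No counterexample appears in that range.

Answer: 0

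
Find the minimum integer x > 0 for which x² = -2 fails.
Testing positive integers:
x = 1: LHS = 1² = 1; 1 = -2 — FAILS  ← smallest positive counterexample

Answer: x = 1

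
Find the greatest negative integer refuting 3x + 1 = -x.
Testing negative integers from -1 downward:
x = -1: LHS = 3·(-1) + 1 = -2, RHS = -(-1) = 1; -2 = 1 — FAILS  ← closest negative counterexample to 0

Answer: x = -1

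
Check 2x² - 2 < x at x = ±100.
x = 100: LHS = 2·100² - 2 = 19998; 19998 < 100 — FAILS
x = -100: LHS = 2·(-100)² - 2 = 19998; 19998 < -100 — FAILS

Answer: No, fails for both x = 100 and x = -100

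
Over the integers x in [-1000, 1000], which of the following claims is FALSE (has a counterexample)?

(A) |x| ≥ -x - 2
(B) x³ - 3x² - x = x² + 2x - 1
(A) Over all integers in [-1000, 1000], LHS − RHS is smallest at x = 0, where it equals 2:
x = 0: LHS = |0| = 0, RHS = -0 - 2 = -2; 0 ≥ -2 — holds
At the ends of the range:
x = -1000: LHS = |-1000| = 1000, RHS = -(-1000) - 2 = 998; 1000 ≥ 998 — holds
x = 1000: LHS = |1000| = 1000, RHS = -1000 - 2 = -1002; 1000 ≥ -1002 — holds
Hence LHS − RHS is never negative, i.e. LHS ≥ RHS throughout, so the relation holds for every integer in [-1000, 1000].

(B) x = 0: LHS = 0³ - 3·0² - 0 = 0, RHS = 0² + 2·0 - 1 = -1; 0 = -1 — FAILS

Only (B) has a counterexample.

Answer: B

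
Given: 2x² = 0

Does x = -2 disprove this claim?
Substitute x = -2 into the relation:
x = -2: LHS = 2·(-2)² = 8; 8 = 0 — FAILS

Since the claim fails at x = -2, this value is a counterexample.

Answer: Yes, x = -2 is a counterexample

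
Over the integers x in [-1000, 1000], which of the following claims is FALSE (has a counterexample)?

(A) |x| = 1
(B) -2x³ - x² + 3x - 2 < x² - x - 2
(A) x = 0: LHS = |0| = 0; 0 = 1 — FAILS
(B) x = 0: LHS = -2·0³ - 0² + 3·0 - 2 = -2, RHS = 0² - 0 - 2 = -2; -2 < -2 — FAILS

Answer: Both A and B are false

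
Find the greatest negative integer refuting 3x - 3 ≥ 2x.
Testing negative integers from -1 downward:
x = -1: LHS = 3·(-1) - 3 = -6, RHS = 2·(-1) = -2; -6 ≥ -2 — FAILS  ← closest negative counterexample to 0

Answer: x = -1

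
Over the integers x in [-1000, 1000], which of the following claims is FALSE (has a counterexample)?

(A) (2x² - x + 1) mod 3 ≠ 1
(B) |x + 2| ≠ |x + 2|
(A) x = 0: LHS = (2·0² - 0 + 1) mod 3 = 1 mod 3 = 1; 1 ≠ 1 — FAILS
(B) x = 0: LHS = |0 + 2| = |2| = 2, RHS = |0 + 2| = |2| = 2; 2 ≠ 2 — FAILS

Answer: Both A and B are false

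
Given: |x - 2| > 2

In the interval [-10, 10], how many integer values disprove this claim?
Counterexamples in [-10, 10]: {0, 1, 2, 3, 4}.

Counting them gives 5 values.

Answer: 5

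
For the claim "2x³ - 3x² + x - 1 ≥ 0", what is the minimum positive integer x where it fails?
Testing positive integers:
x = 1: LHS = 2·1³ - 3·1² + 1 - 1 = -1; -1 ≥ 0 — FAILS  ← smallest positive counterexample

Answer: x = 1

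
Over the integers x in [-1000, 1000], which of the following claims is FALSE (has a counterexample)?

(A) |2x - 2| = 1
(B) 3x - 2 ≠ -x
(A) x = 0: LHS = |2·0 - 2| = |-2| = 2; 2 = 1 — FAILS

(B) Track d = LHS − RHS over the integers in [-1000, 1000]. Equality would need d = 0, but d changes sign only between consecutive integers, jumping over 0:
x = 0: LHS = 3·0 - 2 = -2, RHS = -0 = 0; -2 ≠ 0 — holds  (d = -2)
x = 1: LHS = 3·1 - 2 = 1; 1 ≠ -1 — holds  (d = 2)
Away from these crossings d keeps a constant sign, and checking every integer in [-1000, 1000] confirms d ≠ 0 throughout. Hence the two sides are never equal, so the relation holds for every integer in [-1000, 1000].

Only (A) has a counterexample.

Answer: A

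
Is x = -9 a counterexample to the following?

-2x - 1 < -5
Substitute x = -9 into the relation:
x = -9: LHS = -2·(-9) - 1 = 17; 17 < -5 — FAILS

Since the claim fails at x = -9, this value is a counterexample.

Answer: Yes, x = -9 is a counterexample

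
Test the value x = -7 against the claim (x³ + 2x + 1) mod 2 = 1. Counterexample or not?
Substitute x = -7 into the relation:
x = -7: LHS = ((-7)³ + 2·(-7) + 1) mod 2 = (-356) mod 2 = 0; 0 = 1 — FAILS

Since the claim fails at x = -7, this value is a counterexample.

Answer: Yes, x = -7 is a counterexample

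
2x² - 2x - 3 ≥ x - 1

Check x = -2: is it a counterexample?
Substitute x = -2 into the relation:
x = -2: LHS = 2·(-2)² - 2·(-2) - 3 = 9, RHS = (-2) - 1 = -3; 9 ≥ -3 — holds

The claim holds here, so x = -2 is not a counterexample. (A counterexample exists elsewhere, e.g. x = 0.)

Answer: No, x = -2 is not a counterexample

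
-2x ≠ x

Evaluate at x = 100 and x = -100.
x = 100: LHS = -2·100 = -200; -200 ≠ 100 — holds
x = -100: LHS = -2·(-100) = 200; 200 ≠ -100 — holds

Answer: Yes, holds for both x = 100 and x = -100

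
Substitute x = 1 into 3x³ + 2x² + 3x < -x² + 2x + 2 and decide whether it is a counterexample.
Substitute x = 1 into the relation:
x = 1: LHS = 3·1³ + 2·1² + 3·1 = 8, RHS = -1² + 2·1 + 2 = 3; 8 < 3 — FAILS

Since the claim fails at x = 1, this value is a counterexample.

Answer: Yes, x = 1 is a counterexample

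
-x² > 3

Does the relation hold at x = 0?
x = 0: LHS = -0² = 0; 0 > 3 — FAILS

The relation fails at x = 0, so x = 0 is a counterexample.

Answer: No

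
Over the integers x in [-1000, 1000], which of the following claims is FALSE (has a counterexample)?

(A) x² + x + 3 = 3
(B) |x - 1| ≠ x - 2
(A) x = 1: LHS = 1² + 1 + 3 = 5; 5 = 3 — FAILS

(B) Over all integers in [-1000, 1000], LHS − RHS is always positive; it is smallest at x = 1, where it equals 1:
x = 1: LHS = |1 - 1| = |0| = 0, RHS = 1 - 2 = -1; 0 ≠ -1 — holds
At the ends of the range:
x = -1000: LHS = |(-1000) - 1| = |-1001| = 1001, RHS = (-1000) - 2 = -1002; 1001 ≠ -1002 — holds
x = 1000: LHS = |1000 - 1| = |999| = 999, RHS = 1000 - 2 = 998; 999 ≠ 998 — holds
Hence LHS − RHS is never 0, i.e. the two sides are never equal, so the relation holds for every integer in [-1000, 1000].

Only (A) has a counterexample.

Answer: A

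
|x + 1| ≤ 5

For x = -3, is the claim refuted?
Substitute x = -3 into the relation:
x = -3: LHS = |(-3) + 1| = |-2| = 2; 2 ≤ 5 — holds

The claim holds here, so x = -3 is not a counterexample. (A counterexample exists elsewhere, e.g. x = 5.)

Answer: No, x = -3 is not a counterexample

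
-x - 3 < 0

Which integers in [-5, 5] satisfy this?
Holds for: {-2, -1, 0, 1, 2, 3, 4, 5}
Fails for: {-5, -4, -3}

Answer: {-2, -1, 0, 1, 2, 3, 4, 5}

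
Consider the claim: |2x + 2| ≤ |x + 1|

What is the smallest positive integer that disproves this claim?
Testing positive integers:
x = 1: LHS = |2·1 + 2| = |4| = 4, RHS = |1 + 1| = |2| = 2; 4 ≤ 2 — FAILS  ← smallest positive counterexample

Answer: x = 1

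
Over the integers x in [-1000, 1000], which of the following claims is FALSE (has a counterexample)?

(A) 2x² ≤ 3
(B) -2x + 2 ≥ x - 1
(A) x = 2: LHS = 2·2² = 8; 8 ≤ 3 — FAILS
(B) x = 2: LHS = -2·2 + 2 = -2, RHS = 2 - 1 = 1; -2 ≥ 1 — FAILS

Answer: Both A and B are false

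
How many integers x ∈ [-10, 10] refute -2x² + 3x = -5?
Counterexamples in [-10, 10]: {-10, -9, -8, -7, -6, -5, -4, -3, -2, 0, 1, 2, 3, 4, 5, 6, 7, 8, 9, 10}.

Counting them gives 20 values.

Answer: 20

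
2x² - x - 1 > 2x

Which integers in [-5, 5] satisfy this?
Holds for: {-5, -4, -3, -2, -1, 2, 3, 4, 5}
Fails for: {0, 1}

Answer: {-5, -4, -3, -2, -1, 2, 3, 4, 5}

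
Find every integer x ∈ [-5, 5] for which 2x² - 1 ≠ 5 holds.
Track d = LHS − RHS over the integers in [-5, 5]. Equality would need d = 0, but d changes sign only between consecutive integers, jumping over 0:
x = -2: LHS = 2·(-2)² - 1 = 7; 7 ≠ 5 — holds  (d = 2)
x = -1: LHS = 2·(-1)² - 1 = 1; 1 ≠ 5 — holds  (d = -4)
x = 1: LHS = 2·1² - 1 = 1; 1 ≠ 5 — holds  (d = -4)
x = 2: LHS = 2·2² - 1 = 7; 7 ≠ 5 — holds  (d = 2)
Away from these crossings d keeps a constant sign, and checking every integer in [-5, 5] confirms d ≠ 0 throughout. Hence the two sides are never equal, so the relation holds for every integer in [-5, 5].

Answer: All integers in [-5, 5]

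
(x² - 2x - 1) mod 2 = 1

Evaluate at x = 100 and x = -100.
x = 100: LHS = (100² - 2·100 - 1) mod 2 = 9799 mod 2 = 1; 1 = 1 — holds
x = -100: LHS = ((-100)² - 2·(-100) - 1) mod 2 = 10199 mod 2 = 1; 1 = 1 — holds

Answer: Yes, holds for both x = 100 and x = -100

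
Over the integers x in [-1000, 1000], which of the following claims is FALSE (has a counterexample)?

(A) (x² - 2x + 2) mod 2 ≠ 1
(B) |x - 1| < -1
(A) x = 1: LHS = (1² - 2·1 + 2) mod 2 = 1 mod 2 = 1; 1 ≠ 1 — FAILS
(B) x = 0: LHS = |0 - 1| = |-1| = 1; 1 < -1 — FAILS

Answer: Both A and B are false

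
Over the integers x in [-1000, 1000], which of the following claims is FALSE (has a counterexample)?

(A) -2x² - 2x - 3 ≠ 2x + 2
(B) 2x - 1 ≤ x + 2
(A) Over all integers in [-1000, 1000], LHS − RHS is always negative; it is closest to 0 at x = -1, where it equals -3:
x = -1: LHS = -2·(-1)² - 2·(-1) - 3 = -3, RHS = 2·(-1) + 2 = 0; -3 ≠ 0 — holds
At the ends of the range:
x = -1000: LHS = -2·(-1000)² - 2·(-1000) - 3 = -1998003, RHS = 2·(-1000) + 2 = -1998; -1998003 ≠ -1998 — holds
x = 1000: LHS = -2·1000² - 2·1000 - 3 = -2002003, RHS = 2·1000 + 2 = 2002; -2002003 ≠ 2002 — holds
Hence LHS − RHS is never 0, i.e. the two sides are never equal, so the relation holds for every integer in [-1000, 1000].

(B) x = 4: LHS = 2·4 - 1 = 7, RHS = 4 + 2 = 6; 7 ≤ 6 — FAILS

Only (B) has a counterexample.

Answer: B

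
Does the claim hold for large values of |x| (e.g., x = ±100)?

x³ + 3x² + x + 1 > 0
x = 100: LHS = 100³ + 3·100² + 100 + 1 = 1030101; 1030101 > 0 — holds
x = -100: LHS = (-100)³ + 3·(-100)² + (-100) + 1 = -970099; -970099 > 0 — FAILS

Answer: Partially: holds for x = 100, fails for x = -100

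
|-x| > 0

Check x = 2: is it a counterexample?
Substitute x = 2 into the relation:
x = 2: LHS = |-2| = 2; 2 > 0 — holds

The claim holds here, so x = 2 is not a counterexample. (A counterexample exists elsewhere, e.g. x = 0.)

Answer: No, x = 2 is not a counterexample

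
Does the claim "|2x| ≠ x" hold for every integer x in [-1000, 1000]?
The claim fails at x = 0:
x = 0: LHS = |2·0| = |0| = 0; 0 ≠ 0 — FAILS

Because a single integer refutes it, the statement is false.

Answer: False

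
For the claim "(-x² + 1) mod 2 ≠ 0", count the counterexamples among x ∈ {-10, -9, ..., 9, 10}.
Counterexamples in [-10, 10]: {-9, -7, -5, -3, -1, 1, 3, 5, 7, 9}.

Counting them gives 10 values.

Answer: 10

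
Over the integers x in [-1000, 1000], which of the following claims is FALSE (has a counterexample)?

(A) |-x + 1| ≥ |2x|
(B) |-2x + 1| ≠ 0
(A) x = 1: LHS = |-1 + 1| = |0| = 0, RHS = |2·1| = |2| = 2; 0 ≥ 2 — FAILS

(B) Over all integers in [-1000, 1000], LHS − RHS is always positive; it is smallest at x = 0, where it equals 1:
x = 0: LHS = |-2·0 + 1| = |1| = 1; 1 ≠ 0 — holds
At the ends of the range:
x = -1000: LHS = |-2·(-1000) + 1| = |2001| = 2001; 2001 ≠ 0 — holds
x = 1000: LHS = |-2·1000 + 1| = |-1999| = 1999; 1999 ≠ 0 — holds
Hence LHS − RHS is never 0, i.e. the two sides are never equal, so the relation holds for every integer in [-1000, 1000].

Only (A) has a counterexample.

Answer: A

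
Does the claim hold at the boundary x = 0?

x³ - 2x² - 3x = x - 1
x = 0: LHS = 0³ - 2·0² - 3·0 = 0, RHS = 0 - 1 = -1; 0 = -1 — FAILS

The relation fails at x = 0, so x = 0 is a counterexample.

Answer: No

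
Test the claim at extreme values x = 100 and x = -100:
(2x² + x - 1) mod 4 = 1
x = 100: LHS = (2·100² + 100 - 1) mod 4 = 20099 mod 4 = 3; 3 = 1 — FAILS
x = -100: LHS = (2·(-100)² + (-100) - 1) mod 4 = 19899 mod 4 = 3; 3 = 1 — FAILS

Answer: No, fails for both x = 100 and x = -100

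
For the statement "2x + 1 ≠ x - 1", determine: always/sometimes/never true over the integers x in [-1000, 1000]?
Holds at x = 0: LHS = 2·0 + 1 = 1, RHS = 0 - 1 = -1; 1 ≠ -1 — holds
Fails at x = -2: LHS = 2·(-2) + 1 = -3, RHS = (-2) - 1 = -3; -3 ≠ -3 — FAILS
It is satisfied by some integers in the range but not all.

Answer: Sometimes true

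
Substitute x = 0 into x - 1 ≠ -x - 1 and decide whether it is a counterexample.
Substitute x = 0 into the relation:
x = 0: LHS = 0 - 1 = -1, RHS = -0 - 1 = -1; -1 ≠ -1 — FAILS

Since the claim fails at x = 0, this value is a counterexample.

Answer: Yes, x = 0 is a counterexample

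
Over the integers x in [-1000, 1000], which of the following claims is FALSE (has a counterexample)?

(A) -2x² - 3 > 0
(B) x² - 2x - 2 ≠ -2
(A) x = 0: LHS = -2·0² - 3 = -3; -3 > 0 — FAILS
(B) x = 0: LHS = 0² - 2·0 - 2 = -2; -2 ≠ -2 — FAILS

Answer: Both A and B are false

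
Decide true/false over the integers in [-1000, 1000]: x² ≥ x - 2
Over all integers in [-1000, 1000], LHS − RHS is smallest at x = 0, where it equals 2:
x = 0: LHS = 0² = 0, RHS = 0 - 2 = -2; 0 ≥ -2 — holds
At the ends of the range:
x = -1000: LHS = (-1000)² = 1000000, RHS = (-1000) - 2 = -1002; 1000000 ≥ -1002 — holds
x = 1000: LHS = 1000² = 1000000, RHS = 1000 - 2 = 998; 1000000 ≥ 998 — holds
Hence LHS − RHS is never negative, i.e. LHS ≥ RHS throughout, so the relation holds for every integer in [-1000, 1000].

No counterexample exists.

Answer: True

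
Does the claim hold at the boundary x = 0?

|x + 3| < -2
x = 0: LHS = |0 + 3| = |3| = 3; 3 < -2 — FAILS

The relation fails at x = 0, so x = 0 is a counterexample.

Answer: No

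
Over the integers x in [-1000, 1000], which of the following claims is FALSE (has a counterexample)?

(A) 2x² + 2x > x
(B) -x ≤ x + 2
(A) x = 0: LHS = 2·0² + 2·0 = 0; 0 > 0 — FAILS
(B) x = -2: LHS = -(-2) = 2, RHS = (-2) + 2 = 0; 2 ≤ 0 — FAILS

Answer: Both A and B are false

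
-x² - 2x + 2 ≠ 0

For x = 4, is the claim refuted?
Substitute x = 4 into the relation:
x = 4: LHS = -4² - 2·4 + 2 = -22; -22 ≠ 0 — holds

The relation holds at x = 4, so it is not a counterexample.

Answer: No, x = 4 is not a counterexample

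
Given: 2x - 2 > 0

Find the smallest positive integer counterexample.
Testing positive integers:
x = 1: LHS = 2·1 - 2 = 0; 0 > 0 — FAILS  ← smallest positive counterexample

Answer: x = 1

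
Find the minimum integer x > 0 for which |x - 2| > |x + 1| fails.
Testing positive integers:
x = 1: LHS = |1 - 2| = |-1| = 1, RHS = |1 + 1| = |2| = 2; 1 > 2 — FAILS  ← smallest positive counterexample

Answer: x = 1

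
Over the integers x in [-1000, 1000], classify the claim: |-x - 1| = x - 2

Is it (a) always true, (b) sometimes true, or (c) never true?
Over all integers in [-1000, 1000], LHS − RHS is always positive; it is smallest at x = 0, where it equals 3:
x = 0: LHS = |-0 - 1| = |-1| = 1, RHS = 0 - 2 = -2; 1 = -2 — FAILS
At the ends of the range:
x = -1000: LHS = |-(-1000) - 1| = |999| = 999, RHS = (-1000) - 2 = -1002; 999 = -1002 — FAILS
x = 1000: LHS = |-1000 - 1| = |-1001| = 1001, RHS = 1000 - 2 = 998; 1001 = 998 — FAILS
Hence LHS − RHS is never 0, i.e. the two sides are never equal, so the claimed relation (=) fails for every integer in [-1000, 1000].

No integer in the range satisfies it.

Answer: Never true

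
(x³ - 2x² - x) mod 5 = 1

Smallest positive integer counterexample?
Testing positive integers:
x = 1: LHS = (1³ - 2·1² - 1) mod 5 = (-2) mod 5 = 3; 3 = 1 — FAILS  ← smallest positive counterexample

Answer: x = 1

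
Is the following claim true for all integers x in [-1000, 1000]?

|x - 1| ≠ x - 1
The claim fails at x = 1:
x = 1: LHS = |1 - 1| = |0| = 0, RHS = 1 - 1 = 0; 0 ≠ 0 — FAILS

Because a single integer refutes it, the statement is false.

Answer: False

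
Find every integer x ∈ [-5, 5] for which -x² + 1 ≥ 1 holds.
Holds for: {0}
Fails for: {-5, -4, -3, -2, -1, 1, 2, 3, 4, 5}

Answer: {0}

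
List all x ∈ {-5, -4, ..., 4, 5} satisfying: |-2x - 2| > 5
Holds for: {-5, -4, 2, 3, 4, 5}
Fails for: {-3, -2, -1, 0, 1}

Answer: {-5, -4, 2, 3, 4, 5}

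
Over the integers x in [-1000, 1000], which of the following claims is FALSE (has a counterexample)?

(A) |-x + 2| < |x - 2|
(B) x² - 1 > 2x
(A) x = 0: LHS = |-0 + 2| = |2| = 2, RHS = |0 - 2| = |-2| = 2; 2 < 2 — FAILS
(B) x = 0: LHS = 0² - 1 = -1, RHS = 2·0 = 0; -1 > 0 — FAILS

Answer: Both A and B are false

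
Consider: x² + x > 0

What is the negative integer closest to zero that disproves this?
Testing negative integers from -1 downward:
x = -1: LHS = (-1)² + (-1) = 0; 0 > 0 — FAILS  ← closest negative counterexample to 0

Answer: x = -1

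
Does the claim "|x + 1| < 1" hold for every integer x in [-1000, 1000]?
The claim fails at x = 0:
x = 0: LHS = |0 + 1| = |1| = 1; 1 < 1 — FAILS

Because a single integer refutes it, the statement is false.

Answer: False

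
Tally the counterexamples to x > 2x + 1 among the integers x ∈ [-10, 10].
Counterexamples in [-10, 10]: {-1, 0, 1, 2, 3, 4, 5, 6, 7, 8, 9, 10}.

Counting them gives 12 values.

Answer: 12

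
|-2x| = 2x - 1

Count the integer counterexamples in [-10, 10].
Counterexamples in [-10, 10]: {-10, -9, -8, -7, -6, -5, -4, -3, -2, -1, 0, 1, 2, 3, 4, 5, 6, 7, 8, 9, 10}.

Counting them gives 21 values.

Answer: 21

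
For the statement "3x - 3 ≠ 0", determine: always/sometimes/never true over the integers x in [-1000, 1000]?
Holds at x = 0: LHS = 3·0 - 3 = -3; -3 ≠ 0 — holds
Fails at x = 1: LHS = 3·1 - 3 = 0; 0 ≠ 0 — FAILS
It is satisfied by some integers in the range but not all.

Answer: Sometimes true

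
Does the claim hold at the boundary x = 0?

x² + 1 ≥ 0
x = 0: LHS = 0² + 1 = 1; 1 ≥ 0 — holds

The relation is satisfied at x = 0.

Answer: Yes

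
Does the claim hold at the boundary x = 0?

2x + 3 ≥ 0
x = 0: LHS = 2·0 + 3 = 3; 3 ≥ 0 — holds

The relation is satisfied at x = 0.

Answer: Yes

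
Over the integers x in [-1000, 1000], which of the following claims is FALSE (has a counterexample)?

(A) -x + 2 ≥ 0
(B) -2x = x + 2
(A) x = 3: LHS = -3 + 2 = -1; -1 ≥ 0 — FAILS
(B) x = 0: LHS = -2·0 = 0, RHS = 0 + 2 = 2; 0 = 2 — FAILS

Answer: Both A and B are false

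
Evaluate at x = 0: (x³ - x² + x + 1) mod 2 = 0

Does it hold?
x = 0: LHS = (0³ - 0² + 0 + 1) mod 2 = 1 mod 2 = 1; 1 = 0 — FAILS

The relation fails at x = 0, so x = 0 is a counterexample.

Answer: No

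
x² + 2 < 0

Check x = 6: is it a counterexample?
Substitute x = 6 into the relation:
x = 6: LHS = 6² + 2 = 38; 38 < 0 — FAILS

Since the claim fails at x = 6, this value is a counterexample.

Answer: Yes, x = 6 is a counterexample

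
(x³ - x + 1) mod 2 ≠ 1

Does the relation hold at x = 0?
x = 0: LHS = (0³ - 0 + 1) mod 2 = 1 mod 2 = 1; 1 ≠ 1 — FAILS

The relation fails at x = 0, so x = 0 is a counterexample.

Answer: No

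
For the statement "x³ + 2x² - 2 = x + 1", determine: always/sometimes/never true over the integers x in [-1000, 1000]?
Track d = LHS − RHS over the integers in [-1000, 1000]. Equality would need d = 0, but d changes sign only between consecutive integers, jumping over 0:
x = 1: LHS = 1³ + 2·1² - 2 = 1, RHS = 1 + 1 = 2; 1 = 2 — FAILS  (d = -1)
x = 2: LHS = 2³ + 2·2² - 2 = 14, RHS = 2 + 1 = 3; 14 = 3 — FAILS  (d = 11)
Away from these crossings d keeps a constant sign, and checking every integer in [-1000, 1000] confirms d ≠ 0 throughout. Hence the two sides are never equal, so the claimed relation (=) fails for every integer in [-1000, 1000].

No integer in the range satisfies it.

Answer: Never true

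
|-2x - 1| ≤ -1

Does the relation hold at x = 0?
x = 0: LHS = |-2·0 - 1| = |-1| = 1; 1 ≤ -1 — FAILS

The relation fails at x = 0, so x = 0 is a counterexample.

Answer: No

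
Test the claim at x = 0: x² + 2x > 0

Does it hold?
x = 0: LHS = 0² + 2·0 = 0; 0 > 0 — FAILS

The relation fails at x = 0, so x = 0 is a counterexample.

Answer: No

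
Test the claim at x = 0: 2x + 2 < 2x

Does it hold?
x = 0: LHS = 2·0 + 2 = 2, RHS = 2·0 = 0; 2 < 0 — FAILS

The relation fails at x = 0, so x = 0 is a counterexample.

Answer: No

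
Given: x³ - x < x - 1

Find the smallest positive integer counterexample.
Testing positive integers:
x = 1: LHS = 1³ - 1 = 0, RHS = 1 - 1 = 0; 0 < 0 — FAILS  ← smallest positive counterexample

Answer: x = 1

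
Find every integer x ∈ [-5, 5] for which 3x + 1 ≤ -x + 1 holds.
Holds for: {-5, -4, -3, -2, -1, 0}
Fails for: {1, 2, 3, 4, 5}

Answer: {-5, -4, -3, -2, -1, 0}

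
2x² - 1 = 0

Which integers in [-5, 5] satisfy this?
Track d = LHS − RHS over the integers in [-5, 5]. Equality would need d = 0, but d changes sign only between consecutive integers, jumping over 0:
x = -1: LHS = 2·(-1)² - 1 = 1; 1 = 0 — FAILS  (d = 1)
x = 0: LHS = 2·0² - 1 = -1; -1 = 0 — FAILS  (d = -1)
x = 0: LHS = 2·0² - 1 = -1; -1 = 0 — FAILS  (d = -1)
x = 1: LHS = 2·1² - 1 = 1; 1 = 0 — FAILS  (d = 1)
Away from these crossings d keeps a constant sign, and checking every integer in [-5, 5] confirms d ≠ 0 throughout. Hence the two sides are never equal, so the claimed relation (=) fails for every integer in [-5, 5].

Answer: None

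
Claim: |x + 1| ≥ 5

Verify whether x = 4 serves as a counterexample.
Substitute x = 4 into the relation:
x = 4: LHS = |4 + 1| = |5| = 5; 5 ≥ 5 — holds

The claim holds here, so x = 4 is not a counterexample. (A counterexample exists elsewhere, e.g. x = 0.)

Answer: No, x = 4 is not a counterexample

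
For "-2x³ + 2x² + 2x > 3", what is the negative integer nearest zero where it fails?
Testing negative integers from -1 downward:
x = -1: LHS = -2·(-1)³ + 2·(-1)² + 2·(-1) = 2; 2 > 3 — FAILS  ← closest negative counterexample to 0

Answer: x = -1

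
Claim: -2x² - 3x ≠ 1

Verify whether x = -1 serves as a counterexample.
Substitute x = -1 into the relation:
x = -1: LHS = -2·(-1)² - 3·(-1) = 1; 1 ≠ 1 — FAILS

Since the claim fails at x = -1, this value is a counterexample.

Answer: Yes, x = -1 is a counterexample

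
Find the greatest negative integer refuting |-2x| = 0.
Testing negative integers from -1 downward:
x = -1: LHS = |-2·(-1)| = |2| = 2; 2 = 0 — FAILS  ← closest negative counterexample to 0

Answer: x = -1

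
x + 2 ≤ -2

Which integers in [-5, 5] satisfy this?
Holds for: {-5, -4}
Fails for: {-3, -2, -1, 0, 1, 2, 3, 4, 5}

Answer: {-5, -4}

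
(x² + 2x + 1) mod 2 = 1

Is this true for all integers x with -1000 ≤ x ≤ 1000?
The claim fails at x = 1:
x = 1: LHS = (1² + 2·1 + 1) mod 2 = 4 mod 2 = 0; 0 = 1 — FAILS

Because a single integer refutes it, the statement is false.

Answer: False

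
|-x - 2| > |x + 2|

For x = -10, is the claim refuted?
Substitute x = -10 into the relation:
x = -10: LHS = |-(-10) - 2| = |8| = 8, RHS = |(-10) + 2| = |-8| = 8; 8 > 8 — FAILS

Since the claim fails at x = -10, this value is a counterexample.

Answer: Yes, x = -10 is a counterexample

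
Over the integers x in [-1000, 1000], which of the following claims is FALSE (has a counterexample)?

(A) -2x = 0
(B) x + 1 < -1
(A) x = 1: LHS = -2·1 = -2; -2 = 0 — FAILS
(B) x = 0: LHS = 0 + 1 = 1; 1 < -1 — FAILS

Answer: Both A and B are false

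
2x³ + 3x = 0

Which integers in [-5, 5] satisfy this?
Holds for: {0}
Fails for: {-5, -4, -3, -2, -1, 1, 2, 3, 4, 5}

Answer: {0}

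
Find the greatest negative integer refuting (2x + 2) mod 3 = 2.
Testing negative integers from -1 downward:
x = -1: LHS = (2·(-1) + 2) mod 3 = 0 mod 3 = 0; 0 = 2 — FAILS  ← closest negative counterexample to 0

Answer: x = -1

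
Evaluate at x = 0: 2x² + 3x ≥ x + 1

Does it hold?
x = 0: LHS = 2·0² + 3·0 = 0, RHS = 0 + 1 = 1; 0 ≥ 1 — FAILS

The relation fails at x = 0, so x = 0 is a counterexample.

Answer: No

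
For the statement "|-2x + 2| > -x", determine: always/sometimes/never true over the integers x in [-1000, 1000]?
Over all integers in [-1000, 1000], LHS − RHS is smallest at x = 1, where it equals 1:
x = 1: LHS = |-2·1 + 2| = |0| = 0; 0 > -1 — holds
At the ends of the range:
x = -1000: LHS = |-2·(-1000) + 2| = |2002| = 2002, RHS = -(-1000) = 1000; 2002 > 1000 — holds
x = 1000: LHS = |-2·1000 + 2| = |-1998| = 1998; 1998 > -1000 — holds
Hence LHS − RHS is never zero or negative, i.e. LHS > RHS throughout, so the relation holds for every integer in [-1000, 1000].

No counterexample exists.

Answer: Always true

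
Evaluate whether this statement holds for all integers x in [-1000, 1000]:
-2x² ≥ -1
The claim fails at x = 1:
x = 1: LHS = -2·1² = -2; -2 ≥ -1 — FAILS

Because a single integer refutes it, the statement is false.

Answer: False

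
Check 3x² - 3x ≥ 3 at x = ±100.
x = 100: LHS = 3·100² - 3·100 = 29700; 29700 ≥ 3 — holds
x = -100: LHS = 3·(-100)² - 3·(-100) = 30300; 30300 ≥ 3 — holds

Answer: Yes, holds for both x = 100 and x = -100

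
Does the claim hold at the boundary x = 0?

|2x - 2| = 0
x = 0: LHS = |2·0 - 2| = |-2| = 2; 2 = 0 — FAILS

The relation fails at x = 0, so x = 0 is a counterexample.

Answer: No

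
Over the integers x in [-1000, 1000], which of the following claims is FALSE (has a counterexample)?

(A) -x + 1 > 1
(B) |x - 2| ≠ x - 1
(A) x = 0: LHS = -0 + 1 = 1; 1 > 1 — FAILS

(B) Track d = LHS − RHS over the integers in [-1000, 1000]. Equality would need d = 0, but d changes sign only between consecutive integers, jumping over 0:
x = 1: LHS = |1 - 2| = |-1| = 1, RHS = 1 - 1 = 0; 1 ≠ 0 — holds  (d = 1)
x = 2: LHS = |2 - 2| = |0| = 0, RHS = 2 - 1 = 1; 0 ≠ 1 — holds  (d = -1)
Away from these crossings d keeps a constant sign, and checking every integer in [-1000, 1000] confirms d ≠ 0 throughout. Hence the two sides are never equal, so the relation holds for every integer in [-1000, 1000].

Only (A) has a counterexample.

Answer: A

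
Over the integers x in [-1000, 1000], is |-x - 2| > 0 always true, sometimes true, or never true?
Holds at x = 0: LHS = |-0 - 2| = |-2| = 2; 2 > 0 — holds
Fails at x = -2: LHS = |-(-2) - 2| = |0| = 0; 0 > 0 — FAILS
It is satisfied by some integers in the range but not all.

Answer: Sometimes true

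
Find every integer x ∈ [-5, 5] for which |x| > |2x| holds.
Over all integers in [-5, 5], LHS − RHS is largest at x = 0, where it equals 0:
x = 0: LHS = |0| = 0, RHS = |2·0| = |0| = 0; 0 > 0 — FAILS
At the ends of the range:
x = -5: LHS = |-5| = 5, RHS = |2·(-5)| = |-10| = 10; 5 > 10 — FAILS
x = 5: LHS = |5| = 5, RHS = |2·5| = |10| = 10; 5 > 10 — FAILS
Hence LHS − RHS is never positive, i.e. LHS ≤ RHS throughout, so the claimed relation (>) fails for every integer in [-5, 5].

Answer: None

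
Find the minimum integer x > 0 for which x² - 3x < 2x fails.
Testing positive integers:
x = 1: LHS = 1² - 3·1 = -2, RHS = 2·1 = 2; -2 < 2 — holds
x = 2: LHS = 2² - 3·2 = -2, RHS = 2·2 = 4; -2 < 4 — holds
x = 3: LHS = 3² - 3·3 = 0, RHS = 2·3 = 6; 0 < 6 — holds
x = 4: LHS = 4² - 3·4 = 4, RHS = 2·4 = 8; 4 < 8 — holds
x = 5: LHS = 5² - 3·5 = 10, RHS = 2·5 = 10; 10 < 10 — FAILS  ← smallest positive counterexample

Answer: x = 5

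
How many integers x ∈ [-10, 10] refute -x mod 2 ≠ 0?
Counterexamples in [-10, 10]: {-10, -8, -6, -4, -2, 0, 2, 4, 6, 8, 10}.

Counting them gives 11 values.

Answer: 11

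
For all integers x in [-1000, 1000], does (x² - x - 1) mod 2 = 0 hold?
The claim fails at x = 0:
x = 0: LHS = (0² - 0 - 1) mod 2 = (-1) mod 2 = 1; 1 = 0 — FAILS

Because a single integer refutes it, the statement is false.

Answer: False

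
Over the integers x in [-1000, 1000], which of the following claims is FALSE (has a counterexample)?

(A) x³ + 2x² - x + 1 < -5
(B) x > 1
(A) x = 0: LHS = 0³ + 2·0² - 0 + 1 = 1; 1 < -5 — FAILS
(B) x = 0: 0 > 1 — FAILS

Answer: Both A and B are false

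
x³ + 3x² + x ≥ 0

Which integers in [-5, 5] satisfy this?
Holds for: {-2, -1, 0, 1, 2, 3, 4, 5}
Fails for: {-5, -4, -3}

Answer: {-2, -1, 0, 1, 2, 3, 4, 5}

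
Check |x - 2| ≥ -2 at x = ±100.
x = 100: LHS = |100 - 2| = |98| = 98; 98 ≥ -2 — holds
x = -100: LHS = |(-100) - 2| = |-102| = 102; 102 ≥ -2 — holds

Answer: Yes, holds for both x = 100 and x = -100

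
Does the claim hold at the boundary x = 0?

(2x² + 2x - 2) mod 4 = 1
x = 0: LHS = (2·0² + 2·0 - 2) mod 4 = (-2) mod 4 = 2; 2 = 1 — FAILS

The relation fails at x = 0, so x = 0 is a counterexample.

Answer: No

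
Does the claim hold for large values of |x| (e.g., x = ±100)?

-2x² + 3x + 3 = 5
x = 100: LHS = -2·100² + 3·100 + 3 = -19697; -19697 = 5 — FAILS
x = -100: LHS = -2·(-100)² + 3·(-100) + 3 = -20297; -20297 = 5 — FAILS

Answer: No, fails for both x = 100 and x = -100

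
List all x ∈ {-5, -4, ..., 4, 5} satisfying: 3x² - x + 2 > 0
Over all integers in [-5, 5], LHS − RHS is smallest at x = 0, where it equals 2:
x = 0: LHS = 3·0² - 0 + 2 = 2; 2 > 0 — holds
At the ends of the range:
x = -5: LHS = 3·(-5)² - (-5) + 2 = 82; 82 > 0 — holds
x = 5: LHS = 3·5² - 5 + 2 = 72; 72 > 0 — holds
Hence LHS − RHS is never zero or negative, i.e. LHS > RHS throughout, so the relation holds for every integer in [-5, 5].

Answer: All integers in [-5, 5]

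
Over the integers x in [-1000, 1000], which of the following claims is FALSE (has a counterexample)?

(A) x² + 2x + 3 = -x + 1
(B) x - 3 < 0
(A) x = 0: LHS = 0² + 2·0 + 3 = 3, RHS = -0 + 1 = 1; 3 = 1 — FAILS
(B) x = 3: LHS = 3 - 3 = 0; 0 < 0 — FAILS

Answer: Both A and B are false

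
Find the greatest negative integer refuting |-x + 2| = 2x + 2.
Testing negative integers from -1 downward:
x = -1: LHS = |-(-1) + 2| = |3| = 3, RHS = 2·(-1) + 2 = 0; 3 = 0 — FAILS  ← closest negative counterexample to 0

Answer: x = -1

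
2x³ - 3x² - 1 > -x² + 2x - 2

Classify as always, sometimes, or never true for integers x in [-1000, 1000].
Holds at x = 0: LHS = 2·0³ - 3·0² - 1 = -1, RHS = -0² + 2·0 - 2 = -2; -1 > -2 — holds
Fails at x = 1: LHS = 2·1³ - 3·1² - 1 = -2, RHS = -1² + 2·1 - 2 = -1; -2 > -1 — FAILS
It is satisfied by some integers in the range but not all.

Answer: Sometimes true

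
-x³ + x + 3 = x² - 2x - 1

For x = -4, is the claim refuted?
Substitute x = -4 into the relation:
x = -4: LHS = -(-4)³ + (-4) + 3 = 63, RHS = (-4)² - 2·(-4) - 1 = 23; 63 = 23 — FAILS

Since the claim fails at x = -4, this value is a counterexample.

Answer: Yes, x = -4 is a counterexample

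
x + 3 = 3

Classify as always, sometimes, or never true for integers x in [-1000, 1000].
Holds at x = 0: LHS = 0 + 3 = 3; 3 = 3 — holds
Fails at x = 1: LHS = 1 + 3 = 4; 4 = 3 — FAILS
It is satisfied by some integers in the range but not all.

Answer: Sometimes true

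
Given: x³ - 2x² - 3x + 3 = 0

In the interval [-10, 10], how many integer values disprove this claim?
Counterexamples in [-10, 10]: {-10, -9, -8, -7, -6, -5, -4, -3, -2, -1, 0, 1, 2, 3, 4, 5, 6, 7, 8, 9, 10}.

Counting them gives 21 values.

Answer: 21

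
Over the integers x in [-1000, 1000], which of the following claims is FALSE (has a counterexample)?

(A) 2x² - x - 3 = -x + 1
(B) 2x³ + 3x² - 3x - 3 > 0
(A) x = 0: LHS = 2·0² - 0 - 3 = -3, RHS = -0 + 1 = 1; -3 = 1 — FAILS
(B) x = 0: LHS = 2·0³ + 3·0² - 3·0 - 3 = -3; -3 > 0 — FAILS

Answer: Both A and B are false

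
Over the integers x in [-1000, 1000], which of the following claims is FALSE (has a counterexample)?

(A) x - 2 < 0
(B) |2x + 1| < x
(A) x = 2: LHS = 2 - 2 = 0; 0 < 0 — FAILS
(B) x = 0: LHS = |2·0 + 1| = |1| = 1; 1 < 0 — FAILS

Answer: Both A and B are false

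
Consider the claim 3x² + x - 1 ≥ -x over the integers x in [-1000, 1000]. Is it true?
The claim fails at x = 0:
x = 0: LHS = 3·0² + 0 - 1 = -1, RHS = -0 = 0; -1 ≥ 0 — FAILS

Because a single integer refutes it, the statement is false.

Answer: False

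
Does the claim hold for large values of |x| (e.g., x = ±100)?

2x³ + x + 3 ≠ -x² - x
x = 100: LHS = 2·100³ + 100 + 3 = 2000103, RHS = -100² - 100 = -10100; 2000103 ≠ -10100 — holds
x = -100: LHS = 2·(-100)³ + (-100) + 3 = -2000097, RHS = -(-100)² - (-100) = -9900; -2000097 ≠ -9900 — holds

Answer: Yes, holds for both x = 100 and x = -100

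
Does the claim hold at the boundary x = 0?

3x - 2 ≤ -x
x = 0: LHS = 3·0 - 2 = -2, RHS = -0 = 0; -2 ≤ 0 — holds

The relation is satisfied at x = 0.

Answer: Yes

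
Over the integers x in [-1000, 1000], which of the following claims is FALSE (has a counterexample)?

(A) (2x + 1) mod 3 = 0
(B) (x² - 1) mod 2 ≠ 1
(A) x = 0: LHS = (2·0 + 1) mod 3 = 1 mod 3 = 1; 1 = 0 — FAILS
(B) x = 0: LHS = (0² - 1) mod 2 = (-1) mod 2 = 1; 1 ≠ 1 — FAILS

Answer: Both A and B are false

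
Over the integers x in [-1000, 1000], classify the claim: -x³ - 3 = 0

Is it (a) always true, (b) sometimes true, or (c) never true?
Track d = LHS − RHS over the integers in [-1000, 1000]. Equality would need d = 0, but d changes sign only between consecutive integers, jumping over 0:
x = -2: LHS = -(-2)³ - 3 = 5; 5 = 0 — FAILS  (d = 5)
x = -1: LHS = -(-1)³ - 3 = -2; -2 = 0 — FAILS  (d = -2)
Away from these crossings d keeps a constant sign, and checking every integer in [-1000, 1000] confirms d ≠ 0 throughout. Hence the two sides are never equal, so the claimed relation (=) fails for every integer in [-1000, 1000].

No integer in the range satisfies it.

Answer: Never true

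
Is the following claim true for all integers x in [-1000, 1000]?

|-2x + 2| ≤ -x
The claim fails at x = 0:
x = 0: LHS = |-2·0 + 2| = |2| = 2, RHS = -0 = 0; 2 ≤ 0 — FAILS

Because a single integer refutes it, the statement is false.

Answer: False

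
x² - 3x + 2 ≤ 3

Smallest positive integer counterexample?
Testing positive integers:
x = 1: LHS = 1² - 3·1 + 2 = 0; 0 ≤ 3 — holds
x = 2: LHS = 2² - 3·2 + 2 = 0; 0 ≤ 3 — holds
x = 3: LHS = 3² - 3·3 + 2 = 2; 2 ≤ 3 — holds
x = 4: LHS = 4² - 3·4 + 2 = 6; 6 ≤ 3 — FAILS  ← smallest positive counterexample

Answer: x = 4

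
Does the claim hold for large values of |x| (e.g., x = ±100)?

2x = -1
x = 100: LHS = 2·100 = 200; 200 = -1 — FAILS
x = -100: LHS = 2·(-100) = -200; -200 = -1 — FAILS

Answer: No, fails for both x = 100 and x = -100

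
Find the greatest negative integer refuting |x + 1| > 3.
Testing negative integers from -1 downward:
x = -1: LHS = |(-1) + 1| = |0| = 0; 0 > 3 — FAILS  ← closest negative counterexample to 0

Answer: x = -1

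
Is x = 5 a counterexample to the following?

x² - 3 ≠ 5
Substitute x = 5 into the relation:
x = 5: LHS = 5² - 3 = 22; 22 ≠ 5 — holds

The relation holds at x = 5, so it is not a counterexample.

Answer: No, x = 5 is not a counterexample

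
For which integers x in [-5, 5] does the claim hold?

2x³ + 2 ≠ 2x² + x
Track d = LHS − RHS over the integers in [-5, 5]. Equality would need d = 0, but d changes sign only between consecutive integers, jumping over 0:
x = -1: LHS = 2·(-1)³ + 2 = 0, RHS = 2·(-1)² + (-1) = 1; 0 ≠ 1 — holds  (d = -1)
x = 0: LHS = 2·0³ + 2 = 2, RHS = 2·0² + 0 = 0; 2 ≠ 0 — holds  (d = 2)
Away from these crossings d keeps a constant sign, and checking every integer in [-5, 5] confirms d ≠ 0 throughout. Hence the two sides are never equal, so the relation holds for every integer in [-5, 5].

Answer: All integers in [-5, 5]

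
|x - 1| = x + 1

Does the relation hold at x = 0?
x = 0: LHS = |0 - 1| = |-1| = 1, RHS = 0 + 1 = 1; 1 = 1 — holds

The relation is satisfied at x = 0.

Answer: Yes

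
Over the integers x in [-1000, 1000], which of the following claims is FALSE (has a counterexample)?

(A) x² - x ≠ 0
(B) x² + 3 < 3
(A) x = 0: LHS = 0² - 0 = 0; 0 ≠ 0 — FAILS
(B) x = 0: LHS = 0² + 3 = 3; 3 < 3 — FAILS

Answer: Both A and B are false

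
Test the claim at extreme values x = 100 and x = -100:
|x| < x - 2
x = 100: LHS = |100| = 100, RHS = 100 - 2 = 98; 100 < 98 — FAILS
x = -100: LHS = |-100| = 100, RHS = (-100) - 2 = -102; 100 < -102 — FAILS

Answer: No, fails for both x = 100 and x = -100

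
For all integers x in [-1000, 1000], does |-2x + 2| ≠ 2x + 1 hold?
Track d = LHS − RHS over the integers in [-1000, 1000]. Equality would need d = 0, but d changes sign only between consecutive integers, jumping over 0:
x = 0: LHS = |-2·0 + 2| = |2| = 2, RHS = 2·0 + 1 = 1; 2 ≠ 1 — holds  (d = 1)
x = 1: LHS = |-2·1 + 2| = |0| = 0, RHS = 2·1 + 1 = 3; 0 ≠ 3 — holds  (d = -3)
Away from these crossings d keeps a constant sign, and checking every integer in [-1000, 1000] confirms d ≠ 0 throughout. Hence the two sides are never equal, so the relation holds for every integer in [-1000, 1000].

No counterexample exists.

Answer: True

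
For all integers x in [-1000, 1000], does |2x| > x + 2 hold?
The claim fails at x = 0:
x = 0: LHS = |2·0| = |0| = 0, RHS = 0 + 2 = 2; 0 > 2 — FAILS

Because a single integer refutes it, the statement is false.

Answer: False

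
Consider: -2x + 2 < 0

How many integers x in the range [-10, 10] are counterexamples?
Counterexamples in [-10, 10]: {-10, -9, -8, -7, -6, -5, -4, -3, -2, -1, 0, 1}.

Counting them gives 12 values.

Answer: 12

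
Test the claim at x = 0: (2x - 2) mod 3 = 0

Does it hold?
x = 0: LHS = (2·0 - 2) mod 3 = (-2) mod 3 = 1; 1 = 0 — FAILS

The relation fails at x = 0, so x = 0 is a counterexample.

Answer: No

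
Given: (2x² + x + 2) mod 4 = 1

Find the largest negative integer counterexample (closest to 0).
Testing negative integers from -1 downward:
x = -1: LHS = (2·(-1)² + (-1) + 2) mod 4 = 3 mod 4 = 3; 3 = 1 — FAILS  ← closest negative counterexample to 0

Answer: x = -1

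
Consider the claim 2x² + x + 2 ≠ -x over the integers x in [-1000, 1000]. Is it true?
Over all integers in [-1000, 1000], LHS − RHS is always positive; it is smallest at x = 0, where it equals 2:
x = 0: LHS = 2·0² + 0 + 2 = 2, RHS = -0 = 0; 2 ≠ 0 — holds
At the ends of the range:
x = -1000: LHS = 2·(-1000)² + (-1000) + 2 = 1999002, RHS = -(-1000) = 1000; 1999002 ≠ 1000 — holds
x = 1000: LHS = 2·1000² + 1000 + 2 = 2001002; 2001002 ≠ -1000 — holds
Hence LHS − RHS is never 0, i.e. the two sides are never equal, so the relation holds for every integer in [-1000, 1000].

No counterexample exists.

Answer: True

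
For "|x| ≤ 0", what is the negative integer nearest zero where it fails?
Testing negative integers from -1 downward:
x = -1: LHS = |-1| = 1; 1 ≤ 0 — FAILS  ← closest negative counterexample to 0

Answer: x = -1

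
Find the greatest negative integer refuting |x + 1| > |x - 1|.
Testing negative integers from -1 downward:
x = -1: LHS = |(-1) + 1| = |0| = 0, RHS = |(-1) - 1| = |-2| = 2; 0 > 2 — FAILS  ← closest negative counterexample to 0

Answer: x = -1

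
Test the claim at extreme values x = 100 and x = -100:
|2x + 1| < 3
x = 100: LHS = |2·100 + 1| = |201| = 201; 201 < 3 — FAILS
x = -100: LHS = |2·(-100) + 1| = |-199| = 199; 199 < 3 — FAILS

Answer: No, fails for both x = 100 and x = -100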